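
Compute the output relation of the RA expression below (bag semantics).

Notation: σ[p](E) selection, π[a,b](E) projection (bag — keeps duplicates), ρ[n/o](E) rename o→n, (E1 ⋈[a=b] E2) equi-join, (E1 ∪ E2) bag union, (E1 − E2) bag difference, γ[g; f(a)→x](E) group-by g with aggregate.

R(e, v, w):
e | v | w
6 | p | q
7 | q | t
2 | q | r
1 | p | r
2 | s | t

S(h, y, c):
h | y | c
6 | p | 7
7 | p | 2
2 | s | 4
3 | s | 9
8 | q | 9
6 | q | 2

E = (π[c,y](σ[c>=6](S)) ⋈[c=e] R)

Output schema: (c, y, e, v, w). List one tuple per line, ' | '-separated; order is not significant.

Per-node cardinality:
  S → 6
  σ[c>=6](S) → 3
  π[c,y](σ[c>=6](S)) → 3
  R → 5
  (π[c,y](σ[c>=6](S)) ⋈[c=e] R) → 1

== RESULT ==
c | y | e | v | w
7 | p | 7 | q | t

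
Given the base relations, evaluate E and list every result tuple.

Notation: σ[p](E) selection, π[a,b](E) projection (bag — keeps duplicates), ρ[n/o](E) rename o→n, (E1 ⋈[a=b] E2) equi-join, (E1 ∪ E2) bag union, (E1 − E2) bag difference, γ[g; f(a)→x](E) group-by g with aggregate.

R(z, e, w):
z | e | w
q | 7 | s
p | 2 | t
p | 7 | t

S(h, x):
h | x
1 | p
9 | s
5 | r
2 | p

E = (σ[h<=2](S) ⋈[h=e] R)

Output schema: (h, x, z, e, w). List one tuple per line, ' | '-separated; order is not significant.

Subexpression sizes:
  S → 4
  σ[h<=2](S) → 2
  R → 3
  (σ[h<=2](S) ⋈[h=e] R) → 1

== RESULT ==
h | x | z | e | w
2 | p | p | 2 | t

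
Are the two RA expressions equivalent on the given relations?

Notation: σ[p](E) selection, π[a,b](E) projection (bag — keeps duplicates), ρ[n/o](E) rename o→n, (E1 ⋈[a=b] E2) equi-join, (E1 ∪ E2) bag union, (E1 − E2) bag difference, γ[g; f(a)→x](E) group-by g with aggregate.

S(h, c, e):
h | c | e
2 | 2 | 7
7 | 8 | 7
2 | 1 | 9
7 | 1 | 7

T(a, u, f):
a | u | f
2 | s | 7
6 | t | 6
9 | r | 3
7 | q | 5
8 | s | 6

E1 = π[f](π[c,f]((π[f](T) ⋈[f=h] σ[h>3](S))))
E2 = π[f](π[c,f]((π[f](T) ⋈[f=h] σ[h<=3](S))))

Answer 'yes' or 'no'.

E1 row counts bottom-up:
  T → 5
  π[f](T) → 5
  S → 4
  σ[h>3](S) → 2
  (π[f](T) ⋈[f=h] σ[h>3](S)) → 2
  π[c,f]((π[f](T) ⋈[f=h] σ[h>3](S))) → 2
  π[f](π[c,f]((π[f](T) ⋈[f=h] σ[h>3](S)))) → 2
E2 row counts bottom-up:
  T → 5
  π[f](T) → 5
  S → 4
  σ[h<=3](S) → 2
  (π[f](T) ⋈[f=h] σ[h<=3](S)) → 0
  π[c,f]((π[f](T) ⋈[f=h] σ[h<=3](S))) → 0
  π[f](π[c,f]((π[f](T) ⋈[f=h] σ[h<=3](S)))) → 0

E1 result:
f
7
7
E2 result:
f
(0 rows)
Witness: (7,) appears 2× in E1 but 0× in E2.

no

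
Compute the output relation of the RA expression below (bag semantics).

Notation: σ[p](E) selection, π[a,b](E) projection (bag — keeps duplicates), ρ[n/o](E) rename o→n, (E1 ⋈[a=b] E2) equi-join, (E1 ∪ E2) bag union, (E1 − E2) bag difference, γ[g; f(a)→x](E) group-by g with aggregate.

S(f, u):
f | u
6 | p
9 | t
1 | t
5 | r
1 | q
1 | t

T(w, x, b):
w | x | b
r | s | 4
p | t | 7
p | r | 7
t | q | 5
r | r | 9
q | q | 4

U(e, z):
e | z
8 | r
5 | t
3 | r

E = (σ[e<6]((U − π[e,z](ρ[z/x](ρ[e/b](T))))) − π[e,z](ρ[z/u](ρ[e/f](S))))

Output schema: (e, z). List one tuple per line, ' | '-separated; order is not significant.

Row counts bottom-up:
  U → 3
  T → 6
  ρ[e/b](T) → 6
  ρ[z/x](ρ[e/b](T)) → 6
  π[e,z](ρ[z/x](ρ[e/b](T))) → 6
  (U − π[e,z](ρ[z/x](ρ[e/b](T)))) → 3
  σ[e<6]((U − π[e,z](ρ[z/x](ρ[e/b](T))))) → 2
  S → 6
  ρ[e/f](S) → 6
  ρ[z/u](ρ[e/f](S)) → 6
  π[e,z](ρ[z/u](ρ[e/f](S))) → 6
  (σ[e<6]((U − π[e,z](ρ[z/x](ρ[e/b](T))))) − π[e,z](ρ[z/u](ρ[e/f](S)))) → 2

== RESULT ==
e | z
3 | r
5 | t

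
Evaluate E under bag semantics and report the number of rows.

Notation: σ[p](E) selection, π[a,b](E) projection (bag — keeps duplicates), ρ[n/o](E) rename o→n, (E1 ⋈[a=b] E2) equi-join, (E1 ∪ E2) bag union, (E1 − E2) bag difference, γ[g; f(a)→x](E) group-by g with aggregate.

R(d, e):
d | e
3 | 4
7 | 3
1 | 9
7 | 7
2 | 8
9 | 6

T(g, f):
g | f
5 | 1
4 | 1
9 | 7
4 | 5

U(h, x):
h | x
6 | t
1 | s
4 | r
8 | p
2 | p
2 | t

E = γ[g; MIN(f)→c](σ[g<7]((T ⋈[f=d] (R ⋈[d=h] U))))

Subexpression sizes:
  T → 4
  R → 6
  U → 6
  (R ⋈[d=h] U) → 3
  (T ⋈[f=d] (R ⋈[d=h] U)) → 2
  σ[g<7]((T ⋈[f=d] (R ⋈[d=h] U))) → 2
  γ[g; MIN(f)→c](σ[g<7]((T ⋈[f=d] (R ⋈[d=h] U)))) → 2

|E| = 2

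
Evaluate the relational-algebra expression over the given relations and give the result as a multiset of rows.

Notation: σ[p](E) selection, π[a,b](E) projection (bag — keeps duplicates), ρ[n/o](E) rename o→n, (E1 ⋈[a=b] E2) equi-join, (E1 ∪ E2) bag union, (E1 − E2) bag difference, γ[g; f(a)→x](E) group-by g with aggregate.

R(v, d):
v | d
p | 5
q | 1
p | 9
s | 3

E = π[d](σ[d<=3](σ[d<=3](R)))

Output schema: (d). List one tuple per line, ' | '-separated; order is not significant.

Per-node cardinality:
  R → 4
  σ[d<=3](R) → 2
  σ[d<=3](σ[d<=3](R)) → 2
  π[d](σ[d<=3](σ[d<=3](R))) → 2

== RESULT ==
d
1
3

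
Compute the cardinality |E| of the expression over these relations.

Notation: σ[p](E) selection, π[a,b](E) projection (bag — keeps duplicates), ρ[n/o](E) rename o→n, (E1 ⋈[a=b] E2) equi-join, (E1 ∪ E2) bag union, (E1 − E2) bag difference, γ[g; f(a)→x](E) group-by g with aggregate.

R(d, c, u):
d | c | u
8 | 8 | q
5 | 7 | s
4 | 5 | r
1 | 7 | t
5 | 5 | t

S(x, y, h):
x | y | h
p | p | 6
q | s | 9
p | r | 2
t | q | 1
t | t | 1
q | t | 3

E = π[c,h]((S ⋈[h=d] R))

Stepwise |·|:
  S → 6
  R → 5
  (S ⋈[h=d] R) → 2
  π[c,h]((S ⋈[h=d] R)) → 2

|E| = 2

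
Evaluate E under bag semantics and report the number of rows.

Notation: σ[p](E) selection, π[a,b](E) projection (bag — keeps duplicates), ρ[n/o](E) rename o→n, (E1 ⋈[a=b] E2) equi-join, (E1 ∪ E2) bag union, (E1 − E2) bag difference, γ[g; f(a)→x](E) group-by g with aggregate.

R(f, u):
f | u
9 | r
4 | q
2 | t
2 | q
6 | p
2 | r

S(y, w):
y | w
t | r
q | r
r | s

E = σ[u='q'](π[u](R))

Per-node cardinality:
  R → 6
  π[u](R) → 6
  σ[u='q'](π[u](R)) → 2

|E| = 2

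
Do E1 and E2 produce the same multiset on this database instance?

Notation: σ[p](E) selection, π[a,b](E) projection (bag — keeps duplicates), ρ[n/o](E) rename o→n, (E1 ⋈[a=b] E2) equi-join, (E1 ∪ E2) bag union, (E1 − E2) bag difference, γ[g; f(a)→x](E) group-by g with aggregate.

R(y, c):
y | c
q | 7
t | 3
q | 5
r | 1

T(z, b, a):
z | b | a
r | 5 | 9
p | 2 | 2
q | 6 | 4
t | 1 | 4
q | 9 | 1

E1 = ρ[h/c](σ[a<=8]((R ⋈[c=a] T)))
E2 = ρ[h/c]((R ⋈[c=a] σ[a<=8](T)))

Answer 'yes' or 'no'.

E1 per-node cardinality:
  R → 4
  T → 5
  (R ⋈[c=a] T) → 1
  σ[a<=8]((R ⋈[c=a] T)) → 1
  ρ[h/c](σ[a<=8]((R ⋈[c=a] T))) → 1
E2 per-node cardinality:
  R → 4
  T → 5
  σ[a<=8](T) → 4
  (R ⋈[c=a] σ[a<=8](T)) → 1
  ρ[h/c]((R ⋈[c=a] σ[a<=8](T))) → 1

E1 and E2 produce the same multiset:
y | h | z | b | a
r | 1 | q | 9 | 1

yes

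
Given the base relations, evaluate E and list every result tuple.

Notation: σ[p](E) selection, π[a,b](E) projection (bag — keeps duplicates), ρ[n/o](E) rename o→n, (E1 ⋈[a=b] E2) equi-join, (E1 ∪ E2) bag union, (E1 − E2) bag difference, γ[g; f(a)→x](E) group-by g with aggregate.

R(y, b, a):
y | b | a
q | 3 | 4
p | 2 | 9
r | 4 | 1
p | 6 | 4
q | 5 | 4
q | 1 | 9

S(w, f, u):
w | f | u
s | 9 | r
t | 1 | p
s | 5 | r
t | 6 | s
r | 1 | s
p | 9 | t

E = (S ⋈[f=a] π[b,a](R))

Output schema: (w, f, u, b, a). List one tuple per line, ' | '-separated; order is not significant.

Subexpression sizes:
  S → 6
  R → 6
  π[b,a](R) → 6
  (S ⋈[f=a] π[b,a](R)) → 6

== RESULT ==
w | f | u | b | a
p | 9 | t | 1 | 9
p | 9 | t | 2 | 9
r | 1 | s | 4 | 1
s | 9 | r | 1 | 9
s | 9 | r | 2 | 9
t | 1 | p | 4 | 1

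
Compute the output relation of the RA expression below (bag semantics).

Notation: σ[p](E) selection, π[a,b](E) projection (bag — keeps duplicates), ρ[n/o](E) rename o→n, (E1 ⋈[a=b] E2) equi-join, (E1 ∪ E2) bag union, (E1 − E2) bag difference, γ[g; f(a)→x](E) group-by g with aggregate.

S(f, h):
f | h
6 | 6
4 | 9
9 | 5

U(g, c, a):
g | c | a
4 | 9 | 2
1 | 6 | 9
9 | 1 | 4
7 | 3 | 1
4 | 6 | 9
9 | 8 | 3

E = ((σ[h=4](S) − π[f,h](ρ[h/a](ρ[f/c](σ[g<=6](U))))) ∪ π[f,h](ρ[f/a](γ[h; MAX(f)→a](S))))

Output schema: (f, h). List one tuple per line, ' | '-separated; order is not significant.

Row counts bottom-up:
  S → 3
  σ[h=4](S) → 0
  U → 6
  σ[g<=6](U) → 3
  ρ[f/c](σ[g<=6](U)) → 3
  ρ[h/a](ρ[f/c](σ[g<=6](U))) → 3
  π[f,h](ρ[h/a](ρ[f/c](σ[g<=6](U)))) → 3
  (σ[h=4](S) − π[f,h](ρ[h/a](ρ[f/c](σ[g<=6](U))))) → 0
  S → 3
  γ[h; MAX(f)→a](S) → 3
  ρ[f/a](γ[h; MAX(f)→a](S)) → 3
  π[f,h](ρ[f/a](γ[h; MAX(f)→a](S))) → 3
  ((σ[h=4](S) − π[f,h](ρ[h/a](ρ[f/c](σ[g<=6](U))))) ∪ π[f,h](ρ[f/a](γ[h; MAX(f)→a](S)))) → 3

== RESULT ==
f | h
4 | 9
6 | 6
9 | 5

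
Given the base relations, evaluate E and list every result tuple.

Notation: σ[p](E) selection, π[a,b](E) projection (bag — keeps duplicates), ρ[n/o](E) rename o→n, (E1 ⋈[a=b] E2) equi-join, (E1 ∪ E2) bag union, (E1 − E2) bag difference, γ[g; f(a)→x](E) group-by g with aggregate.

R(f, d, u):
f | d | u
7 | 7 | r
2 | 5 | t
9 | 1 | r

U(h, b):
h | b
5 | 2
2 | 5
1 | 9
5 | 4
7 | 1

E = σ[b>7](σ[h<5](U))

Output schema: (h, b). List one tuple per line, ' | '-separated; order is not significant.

Per-node cardinality:
  U → 5
  σ[h<5](U) → 2
  σ[b>7](σ[h<5](U)) → 1

== RESULT ==
h | b
1 | 9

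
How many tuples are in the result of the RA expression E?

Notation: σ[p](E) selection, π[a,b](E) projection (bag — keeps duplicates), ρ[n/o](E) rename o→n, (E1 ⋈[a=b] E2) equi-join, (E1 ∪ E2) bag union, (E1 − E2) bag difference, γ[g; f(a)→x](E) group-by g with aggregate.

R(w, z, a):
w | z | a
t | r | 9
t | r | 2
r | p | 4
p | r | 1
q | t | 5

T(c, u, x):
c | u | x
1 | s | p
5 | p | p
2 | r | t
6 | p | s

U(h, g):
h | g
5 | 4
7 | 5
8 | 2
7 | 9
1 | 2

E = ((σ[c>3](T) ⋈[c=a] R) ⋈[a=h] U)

Stepwise |·|:
  T → 4
  σ[c>3](T) → 2
  R → 5
  (σ[c>3](T) ⋈[c=a] R) → 1
  U → 5
  ((σ[c>3](T) ⋈[c=a] R) ⋈[a=h] U) → 1

|E| = 1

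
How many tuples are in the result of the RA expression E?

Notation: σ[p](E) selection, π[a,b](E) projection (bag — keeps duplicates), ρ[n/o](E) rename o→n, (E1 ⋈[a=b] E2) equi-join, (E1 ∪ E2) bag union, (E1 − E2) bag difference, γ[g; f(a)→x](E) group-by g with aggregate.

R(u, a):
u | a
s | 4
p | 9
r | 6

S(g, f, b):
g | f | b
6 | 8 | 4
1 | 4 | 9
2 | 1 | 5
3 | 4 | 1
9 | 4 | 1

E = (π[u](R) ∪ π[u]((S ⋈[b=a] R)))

Per-node cardinality:
  R → 3
  π[u](R) → 3
  S → 5
  R → 3
  (S ⋈[b=a] R) → 2
  π[u]((S ⋈[b=a] R)) → 2
  (π[u](R) ∪ π[u]((S ⋈[b=a] R))) → 5

|E| = 5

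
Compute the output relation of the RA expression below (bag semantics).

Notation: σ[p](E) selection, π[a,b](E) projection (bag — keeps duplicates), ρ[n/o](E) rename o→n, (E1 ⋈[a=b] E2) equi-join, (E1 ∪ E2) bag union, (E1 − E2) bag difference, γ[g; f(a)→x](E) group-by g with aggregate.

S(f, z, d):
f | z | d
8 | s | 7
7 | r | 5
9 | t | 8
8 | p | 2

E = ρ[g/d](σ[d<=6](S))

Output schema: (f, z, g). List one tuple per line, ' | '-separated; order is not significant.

Stepwise |·|:
  S → 4
  σ[d<=6](S) → 2
  ρ[g/d](σ[d<=6](S)) → 2

== RESULT ==
f | z | g
7 | r | 5
8 | p | 2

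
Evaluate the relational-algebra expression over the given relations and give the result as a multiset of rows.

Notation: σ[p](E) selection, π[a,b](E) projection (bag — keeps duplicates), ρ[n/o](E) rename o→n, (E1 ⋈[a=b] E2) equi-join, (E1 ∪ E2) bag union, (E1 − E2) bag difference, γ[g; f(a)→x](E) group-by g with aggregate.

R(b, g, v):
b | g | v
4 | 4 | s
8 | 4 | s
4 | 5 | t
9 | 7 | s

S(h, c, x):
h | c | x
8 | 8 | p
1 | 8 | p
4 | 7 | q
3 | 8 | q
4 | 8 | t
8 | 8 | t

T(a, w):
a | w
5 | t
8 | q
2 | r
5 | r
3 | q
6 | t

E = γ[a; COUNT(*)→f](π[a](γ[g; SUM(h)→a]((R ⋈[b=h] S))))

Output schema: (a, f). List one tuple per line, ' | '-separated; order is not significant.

Row counts bottom-up:
  R → 4
  S → 6
  (R ⋈[b=h] S) → 6
  γ[g; SUM(h)→a]((R ⋈[b=h] S)) → 2
  π[a](γ[g; SUM(h)→a]((R ⋈[b=h] S))) → 2
  γ[a; COUNT(*)→f](π[a](γ[g; SUM(h)→a]((R ⋈[b=h] S)))) → 2

== RESULT ==
a | f
8 | 1
24 | 1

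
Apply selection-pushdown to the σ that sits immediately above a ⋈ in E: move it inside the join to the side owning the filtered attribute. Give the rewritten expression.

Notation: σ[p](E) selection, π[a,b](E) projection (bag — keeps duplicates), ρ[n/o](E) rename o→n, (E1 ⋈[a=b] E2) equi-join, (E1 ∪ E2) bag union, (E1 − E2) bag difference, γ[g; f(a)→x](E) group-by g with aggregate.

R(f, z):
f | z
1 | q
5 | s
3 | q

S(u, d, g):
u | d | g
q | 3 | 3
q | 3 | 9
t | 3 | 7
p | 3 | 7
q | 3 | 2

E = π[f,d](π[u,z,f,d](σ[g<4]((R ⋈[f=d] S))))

σ filters on g, owned by the right side.
E' = π[f,d](π[u,z,f,d]((R ⋈[f=d] σ[g<4](S))))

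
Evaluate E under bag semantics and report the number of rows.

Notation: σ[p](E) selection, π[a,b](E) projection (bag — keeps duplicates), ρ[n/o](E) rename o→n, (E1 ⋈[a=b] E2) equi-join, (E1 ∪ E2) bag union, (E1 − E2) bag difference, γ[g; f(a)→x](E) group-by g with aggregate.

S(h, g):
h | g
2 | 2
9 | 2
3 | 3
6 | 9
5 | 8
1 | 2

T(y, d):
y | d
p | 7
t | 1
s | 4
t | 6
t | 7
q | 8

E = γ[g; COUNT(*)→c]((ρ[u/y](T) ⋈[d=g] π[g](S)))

Per-node cardinality:
  T → 6
  ρ[u/y](T) → 6
  S → 6
  π[g](S) → 6
  (ρ[u/y](T) ⋈[d=g] π[g](S)) → 1
  γ[g; COUNT(*)→c]((ρ[u/y](T) ⋈[d=g] π[g](S))) → 1

|E| = 1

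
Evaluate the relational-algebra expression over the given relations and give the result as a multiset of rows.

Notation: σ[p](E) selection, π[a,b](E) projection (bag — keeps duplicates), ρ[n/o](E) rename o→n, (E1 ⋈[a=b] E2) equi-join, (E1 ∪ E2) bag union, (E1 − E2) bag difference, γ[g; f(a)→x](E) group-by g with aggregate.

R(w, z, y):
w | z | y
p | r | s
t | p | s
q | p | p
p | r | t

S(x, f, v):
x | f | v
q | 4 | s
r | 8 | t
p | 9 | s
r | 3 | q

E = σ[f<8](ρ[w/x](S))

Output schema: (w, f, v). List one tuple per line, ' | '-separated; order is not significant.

Subexpression sizes:
  S → 4
  ρ[w/x](S) → 4
  σ[f<8](ρ[w/x](S)) → 2

== RESULT ==
w | f | v
q | 4 | s
r | 3 | q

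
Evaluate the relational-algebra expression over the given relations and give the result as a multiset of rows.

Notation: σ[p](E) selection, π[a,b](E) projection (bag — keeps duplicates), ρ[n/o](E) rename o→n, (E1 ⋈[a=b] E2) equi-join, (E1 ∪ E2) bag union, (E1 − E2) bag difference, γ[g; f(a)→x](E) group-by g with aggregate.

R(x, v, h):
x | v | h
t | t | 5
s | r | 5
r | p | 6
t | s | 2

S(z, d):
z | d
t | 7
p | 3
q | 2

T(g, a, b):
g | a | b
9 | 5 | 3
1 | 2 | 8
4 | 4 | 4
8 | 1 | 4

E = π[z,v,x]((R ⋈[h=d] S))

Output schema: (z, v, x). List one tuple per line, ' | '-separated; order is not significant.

Per-node cardinality:
  R → 4
  S → 3
  (R ⋈[h=d] S) → 1
  π[z,v,x]((R ⋈[h=d] S)) → 1

== RESULT ==
z | v | x
q | s | t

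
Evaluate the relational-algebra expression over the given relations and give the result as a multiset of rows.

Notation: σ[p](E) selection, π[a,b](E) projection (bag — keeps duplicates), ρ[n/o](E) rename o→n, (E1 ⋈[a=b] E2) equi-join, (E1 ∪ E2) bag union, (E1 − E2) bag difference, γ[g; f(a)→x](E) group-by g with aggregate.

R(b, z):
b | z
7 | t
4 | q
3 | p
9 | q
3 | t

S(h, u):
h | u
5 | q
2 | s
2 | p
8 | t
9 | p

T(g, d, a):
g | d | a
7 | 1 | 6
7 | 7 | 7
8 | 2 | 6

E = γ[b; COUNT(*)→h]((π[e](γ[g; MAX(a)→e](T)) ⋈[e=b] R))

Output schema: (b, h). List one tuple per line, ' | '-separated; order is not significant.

Per-node cardinality:
  T → 3
  γ[g; MAX(a)→e](T) → 2
  π[e](γ[g; MAX(a)→e](T)) → 2
  R → 5
  (π[e](γ[g; MAX(a)→e](T)) ⋈[e=b] R) → 1
  γ[b; COUNT(*)→h]((π[e](γ[g; MAX(a)→e](T)) ⋈[e=b] R)) → 1

== RESULT ==
b | h
7 | 1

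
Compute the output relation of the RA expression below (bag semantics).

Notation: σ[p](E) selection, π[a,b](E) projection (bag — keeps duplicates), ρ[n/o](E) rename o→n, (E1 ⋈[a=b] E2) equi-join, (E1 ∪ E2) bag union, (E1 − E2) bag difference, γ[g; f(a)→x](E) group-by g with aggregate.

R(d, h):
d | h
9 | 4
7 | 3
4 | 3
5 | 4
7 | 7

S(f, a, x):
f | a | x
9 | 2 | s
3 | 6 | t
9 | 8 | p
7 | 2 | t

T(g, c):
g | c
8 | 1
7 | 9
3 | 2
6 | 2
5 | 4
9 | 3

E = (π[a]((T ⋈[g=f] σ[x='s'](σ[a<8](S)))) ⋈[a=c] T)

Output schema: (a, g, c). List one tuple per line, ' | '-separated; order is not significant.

Stepwise |·|:
  T → 6
  S → 4
  σ[a<8](S) → 3
  σ[x='s'](σ[a<8](S)) → 1
  (T ⋈[g=f] σ[x='s'](σ[a<8](S))) → 1
  π[a]((T ⋈[g=f] σ[x='s'](σ[a<8](S)))) → 1
  T → 6
  (π[a]((T ⋈[g=f] σ[x='s'](σ[a<8](S)))) ⋈[a=c] T) → 2

== RESULT ==
a | g | c
2 | 3 | 2
2 | 6 | 2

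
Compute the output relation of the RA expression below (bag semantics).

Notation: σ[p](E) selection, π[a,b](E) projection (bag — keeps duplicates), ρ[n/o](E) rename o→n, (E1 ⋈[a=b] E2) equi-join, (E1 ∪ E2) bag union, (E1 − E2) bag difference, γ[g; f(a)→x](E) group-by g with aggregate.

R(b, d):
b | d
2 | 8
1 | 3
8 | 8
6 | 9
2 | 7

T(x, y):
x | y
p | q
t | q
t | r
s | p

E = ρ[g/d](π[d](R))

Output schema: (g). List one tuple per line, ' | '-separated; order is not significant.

Stepwise |·|:
  R → 5
  π[d](R) → 5
  ρ[g/d](π[d](R)) → 5

== RESULT ==
g
3
7
8
8
9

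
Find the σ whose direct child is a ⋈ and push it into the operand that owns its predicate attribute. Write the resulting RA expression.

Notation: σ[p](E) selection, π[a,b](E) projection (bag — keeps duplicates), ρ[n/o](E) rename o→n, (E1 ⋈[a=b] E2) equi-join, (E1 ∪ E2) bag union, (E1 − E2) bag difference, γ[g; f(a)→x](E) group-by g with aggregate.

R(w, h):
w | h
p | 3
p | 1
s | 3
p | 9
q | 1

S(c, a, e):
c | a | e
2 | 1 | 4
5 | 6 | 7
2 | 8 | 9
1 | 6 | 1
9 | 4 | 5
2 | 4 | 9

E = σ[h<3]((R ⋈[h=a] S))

σ filters on h, owned by the left side.
E' = (σ[h<3](R) ⋈[h=a] S)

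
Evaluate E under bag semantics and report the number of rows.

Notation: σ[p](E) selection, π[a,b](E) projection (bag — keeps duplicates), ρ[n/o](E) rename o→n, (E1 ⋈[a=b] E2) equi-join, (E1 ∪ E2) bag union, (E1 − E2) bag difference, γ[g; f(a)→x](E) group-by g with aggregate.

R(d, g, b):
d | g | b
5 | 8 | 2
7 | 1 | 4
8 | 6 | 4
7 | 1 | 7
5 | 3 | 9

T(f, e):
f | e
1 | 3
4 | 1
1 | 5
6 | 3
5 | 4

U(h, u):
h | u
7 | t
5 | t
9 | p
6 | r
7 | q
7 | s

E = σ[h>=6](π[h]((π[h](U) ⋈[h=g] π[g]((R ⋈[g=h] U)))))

Stepwise |·|:
  U → 6
  π[h](U) → 6
  R → 5
  U → 6
  (R ⋈[g=h] U) → 1
  π[g]((R ⋈[g=h] U)) → 1
  (π[h](U) ⋈[h=g] π[g]((R ⋈[g=h] U))) → 1
  π[h]((π[h](U) ⋈[h=g] π[g]((R ⋈[g=h] U)))) → 1
  σ[h>=6](π[h]((π[h](U) ⋈[h=g] π[g]((R ⋈[g=h] U))))) → 1

|E| = 1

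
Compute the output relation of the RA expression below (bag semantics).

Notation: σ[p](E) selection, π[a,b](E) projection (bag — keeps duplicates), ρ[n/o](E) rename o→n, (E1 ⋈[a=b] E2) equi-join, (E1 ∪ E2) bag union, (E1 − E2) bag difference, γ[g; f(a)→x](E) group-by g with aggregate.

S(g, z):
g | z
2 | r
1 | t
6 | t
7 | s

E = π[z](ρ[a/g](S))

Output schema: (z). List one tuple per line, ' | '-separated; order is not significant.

Row counts bottom-up:
  S → 4
  ρ[a/g](S) → 4
  π[z](ρ[a/g](S)) → 4

== RESULT ==
z
r
s
t
t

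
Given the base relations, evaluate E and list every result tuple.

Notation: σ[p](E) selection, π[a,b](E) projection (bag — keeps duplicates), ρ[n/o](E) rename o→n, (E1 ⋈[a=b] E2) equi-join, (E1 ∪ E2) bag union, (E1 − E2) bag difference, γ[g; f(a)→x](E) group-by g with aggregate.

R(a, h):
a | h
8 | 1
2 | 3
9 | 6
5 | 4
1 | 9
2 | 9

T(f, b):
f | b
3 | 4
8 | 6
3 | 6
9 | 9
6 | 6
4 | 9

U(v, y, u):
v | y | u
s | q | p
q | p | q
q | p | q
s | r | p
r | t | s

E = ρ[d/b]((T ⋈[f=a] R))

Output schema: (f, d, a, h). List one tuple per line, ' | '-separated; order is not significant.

Stepwise |·|:
  T → 6
  R → 6
  (T ⋈[f=a] R) → 2
  ρ[d/b]((T ⋈[f=a] R)) → 2

== RESULT ==
f | d | a | h
8 | 6 | 8 | 1
9 | 9 | 9 | 6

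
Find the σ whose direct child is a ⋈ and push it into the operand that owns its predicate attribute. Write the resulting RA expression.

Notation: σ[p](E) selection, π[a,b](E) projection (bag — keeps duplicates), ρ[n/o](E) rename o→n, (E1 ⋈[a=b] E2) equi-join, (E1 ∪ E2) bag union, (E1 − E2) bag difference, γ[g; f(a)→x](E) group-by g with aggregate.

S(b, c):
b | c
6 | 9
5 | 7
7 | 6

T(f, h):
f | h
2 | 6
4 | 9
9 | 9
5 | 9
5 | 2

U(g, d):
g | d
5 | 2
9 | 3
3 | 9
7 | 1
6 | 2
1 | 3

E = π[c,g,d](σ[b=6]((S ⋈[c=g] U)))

σ filters on b, owned by the left side.
E' = π[c,g,d]((σ[b=6](S) ⋈[c=g] U))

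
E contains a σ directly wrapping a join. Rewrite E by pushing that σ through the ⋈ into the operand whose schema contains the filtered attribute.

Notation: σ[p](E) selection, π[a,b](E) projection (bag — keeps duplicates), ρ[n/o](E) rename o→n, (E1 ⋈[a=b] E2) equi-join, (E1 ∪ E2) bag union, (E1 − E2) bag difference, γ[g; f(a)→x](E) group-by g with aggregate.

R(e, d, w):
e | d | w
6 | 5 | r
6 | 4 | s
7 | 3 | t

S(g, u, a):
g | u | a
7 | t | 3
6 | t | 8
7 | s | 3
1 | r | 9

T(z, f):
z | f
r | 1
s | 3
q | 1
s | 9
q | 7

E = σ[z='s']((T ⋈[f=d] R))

σ filters on z, owned by the left side.
E' = (σ[z='s'](T) ⋈[f=d] R)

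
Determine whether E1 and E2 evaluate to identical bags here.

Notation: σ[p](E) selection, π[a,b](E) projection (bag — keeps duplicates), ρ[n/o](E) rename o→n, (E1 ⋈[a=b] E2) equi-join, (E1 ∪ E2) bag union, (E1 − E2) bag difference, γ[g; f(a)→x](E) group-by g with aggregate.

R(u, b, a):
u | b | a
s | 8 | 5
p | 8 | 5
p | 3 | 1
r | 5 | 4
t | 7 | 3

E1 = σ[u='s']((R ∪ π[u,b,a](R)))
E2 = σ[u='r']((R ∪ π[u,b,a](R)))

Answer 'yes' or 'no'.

E1 stepwise |·|:
  R → 5
  R → 5
  π[u,b,a](R) → 5
  (R ∪ π[u,b,a](R)) → 10
  σ[u='s']((R ∪ π[u,b,a](R))) → 2
E2 stepwise |·|:
  R → 5
  R → 5
  π[u,b,a](R) → 5
  (R ∪ π[u,b,a](R)) → 10
  σ[u='r']((R ∪ π[u,b,a](R))) → 2

E1 result:
u | b | a
s | 8 | 5
s | 8 | 5
E2 result:
u | b | a
r | 5 | 4
r | 5 | 4
Witness: ('r', 5, 4) appears 0× in E1 but 2× in E2.

no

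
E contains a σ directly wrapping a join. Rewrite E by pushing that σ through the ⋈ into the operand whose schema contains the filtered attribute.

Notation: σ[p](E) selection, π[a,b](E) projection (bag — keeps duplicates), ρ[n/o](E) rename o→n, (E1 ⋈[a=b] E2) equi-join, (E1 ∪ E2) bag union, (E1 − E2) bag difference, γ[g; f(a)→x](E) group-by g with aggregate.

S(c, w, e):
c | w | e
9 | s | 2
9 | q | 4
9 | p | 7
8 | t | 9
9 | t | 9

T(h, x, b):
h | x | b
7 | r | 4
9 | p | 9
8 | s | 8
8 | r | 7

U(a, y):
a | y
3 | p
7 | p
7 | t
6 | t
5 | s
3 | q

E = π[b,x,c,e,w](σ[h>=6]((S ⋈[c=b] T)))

σ filters on h, owned by the right side.
E' = π[b,x,c,e,w]((S ⋈[c=b] σ[h>=6](T)))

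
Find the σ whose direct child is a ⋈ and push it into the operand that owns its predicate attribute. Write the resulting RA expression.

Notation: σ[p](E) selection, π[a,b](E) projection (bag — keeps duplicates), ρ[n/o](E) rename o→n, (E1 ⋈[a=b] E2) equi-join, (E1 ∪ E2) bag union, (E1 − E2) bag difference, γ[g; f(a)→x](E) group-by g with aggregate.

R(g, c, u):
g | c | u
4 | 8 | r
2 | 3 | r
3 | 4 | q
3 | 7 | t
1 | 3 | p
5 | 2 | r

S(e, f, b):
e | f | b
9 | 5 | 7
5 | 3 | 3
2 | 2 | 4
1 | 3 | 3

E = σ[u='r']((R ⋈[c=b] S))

σ filters on u, owned by the left side.
E' = (σ[u='r'](R) ⋈[c=b] S)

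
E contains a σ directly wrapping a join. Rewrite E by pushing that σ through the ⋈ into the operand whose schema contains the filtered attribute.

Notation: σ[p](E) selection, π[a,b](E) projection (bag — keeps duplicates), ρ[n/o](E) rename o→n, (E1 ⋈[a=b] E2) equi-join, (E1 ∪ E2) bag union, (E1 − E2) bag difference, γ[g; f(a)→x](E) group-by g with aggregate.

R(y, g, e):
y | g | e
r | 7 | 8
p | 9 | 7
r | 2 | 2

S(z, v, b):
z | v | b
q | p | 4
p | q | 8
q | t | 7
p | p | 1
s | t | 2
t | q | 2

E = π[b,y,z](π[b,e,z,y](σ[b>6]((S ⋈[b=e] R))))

σ filters on b, owned by the left side.
E' = π[b,y,z](π[b,e,z,y]((σ[b>6](S) ⋈[b=e] R)))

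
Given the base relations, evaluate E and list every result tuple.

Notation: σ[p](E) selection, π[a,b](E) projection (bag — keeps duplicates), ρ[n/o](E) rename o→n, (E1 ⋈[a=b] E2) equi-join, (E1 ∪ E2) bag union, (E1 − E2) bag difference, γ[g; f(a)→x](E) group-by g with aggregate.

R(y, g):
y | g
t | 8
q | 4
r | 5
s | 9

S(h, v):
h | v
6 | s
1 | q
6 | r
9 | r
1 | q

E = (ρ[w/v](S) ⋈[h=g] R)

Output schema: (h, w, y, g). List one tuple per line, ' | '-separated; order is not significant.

Row counts bottom-up:
  S → 5
  ρ[w/v](S) → 5
  R → 4
  (ρ[w/v](S) ⋈[h=g] R) → 1

== RESULT ==
h | w | y | g
9 | r | s | 9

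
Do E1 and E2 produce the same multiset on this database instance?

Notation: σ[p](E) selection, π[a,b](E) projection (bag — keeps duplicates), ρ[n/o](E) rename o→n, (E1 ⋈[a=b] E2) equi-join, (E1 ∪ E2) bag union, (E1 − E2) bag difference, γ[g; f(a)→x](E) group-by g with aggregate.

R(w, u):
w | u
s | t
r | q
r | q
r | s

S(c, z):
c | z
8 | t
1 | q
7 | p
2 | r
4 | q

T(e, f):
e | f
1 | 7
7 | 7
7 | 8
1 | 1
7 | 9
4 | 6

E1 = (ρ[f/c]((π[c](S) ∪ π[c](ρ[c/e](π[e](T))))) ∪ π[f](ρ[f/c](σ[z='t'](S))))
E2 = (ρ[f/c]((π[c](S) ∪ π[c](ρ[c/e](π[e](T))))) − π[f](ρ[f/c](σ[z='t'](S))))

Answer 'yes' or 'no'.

E1 subexpression sizes:
  S → 5
  π[c](S) → 5
  T → 6
  π[e](T) → 6
  ρ[c/e](π[e](T)) → 6
  π[c](ρ[c/e](π[e](T))) → 6
  (π[c](S) ∪ π[c](ρ[c/e](π[e](T)))) → 11
  ρ[f/c]((π[c](S) ∪ π[c](ρ[c/e](π[e](T))))) → 11
  S → 5
  σ[z='t'](S) → 1
  ρ[f/c](σ[z='t'](S)) → 1
  π[f](ρ[f/c](σ[z='t'](S))) → 1
  (ρ[f/c]((π[c](S) ∪ π[c](ρ[c/e](π[e](T))))) ∪ π[f](ρ[f/c](σ[z='t'](S)))) → 12
E2 subexpression sizes:
  S → 5
  π[c](S) → 5
  T → 6
  π[e](T) → 6
  ρ[c/e](π[e](T)) → 6
  π[c](ρ[c/e](π[e](T))) → 6
  (π[c](S) ∪ π[c](ρ[c/e](π[e](T)))) → 11
  ρ[f/c]((π[c](S) ∪ π[c](ρ[c/e](π[e](T))))) → 11
  S → 5
  σ[z='t'](S) → 1
  ρ[f/c](σ[z='t'](S)) → 1
  π[f](ρ[f/c](σ[z='t'](S))) → 1
  (ρ[f/c]((π[c](S) ∪ π[c](ρ[c/e](π[e](T))))) − π[f](ρ[f/c](σ[z='t'](S)))) → 10

E1 result:
f
1
1
1
2
4
4
7
7
7
7
8
8
E2 result:
f
1
1
1
2
4
4
7
7
7
7
Witness: (8,) appears 2× in E1 but 0× in E2.

no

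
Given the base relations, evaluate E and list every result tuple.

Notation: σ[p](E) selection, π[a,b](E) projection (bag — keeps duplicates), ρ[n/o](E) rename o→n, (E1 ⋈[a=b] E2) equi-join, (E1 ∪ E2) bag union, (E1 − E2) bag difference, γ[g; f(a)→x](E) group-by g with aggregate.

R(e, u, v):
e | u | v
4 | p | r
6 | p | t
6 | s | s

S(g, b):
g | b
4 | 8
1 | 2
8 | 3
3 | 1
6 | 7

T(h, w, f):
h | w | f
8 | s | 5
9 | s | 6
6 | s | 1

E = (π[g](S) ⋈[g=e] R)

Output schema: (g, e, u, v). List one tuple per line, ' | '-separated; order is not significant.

Per-node cardinality:
  S → 5
  π[g](S) → 5
  R → 3
  (π[g](S) ⋈[g=e] R) → 3

== RESULT ==
g | e | u | v
4 | 4 | p | r
6 | 6 | p | t
6 | 6 | s | s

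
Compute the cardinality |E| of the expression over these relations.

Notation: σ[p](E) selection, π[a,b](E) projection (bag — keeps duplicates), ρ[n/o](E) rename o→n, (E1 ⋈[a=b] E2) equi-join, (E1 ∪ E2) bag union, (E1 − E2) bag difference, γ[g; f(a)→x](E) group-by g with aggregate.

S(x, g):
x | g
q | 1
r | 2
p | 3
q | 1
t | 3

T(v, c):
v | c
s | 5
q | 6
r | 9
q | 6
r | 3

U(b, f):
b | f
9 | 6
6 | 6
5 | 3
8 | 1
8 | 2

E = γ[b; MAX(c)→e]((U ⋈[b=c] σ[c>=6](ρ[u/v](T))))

Subexpression sizes:
  U → 5
  T → 5
  ρ[u/v](T) → 5
  σ[c>=6](ρ[u/v](T)) → 3
  (U ⋈[b=c] σ[c>=6](ρ[u/v](T))) → 3
  γ[b; MAX(c)→e]((U ⋈[b=c] σ[c>=6](ρ[u/v](T)))) → 2

|E| = 2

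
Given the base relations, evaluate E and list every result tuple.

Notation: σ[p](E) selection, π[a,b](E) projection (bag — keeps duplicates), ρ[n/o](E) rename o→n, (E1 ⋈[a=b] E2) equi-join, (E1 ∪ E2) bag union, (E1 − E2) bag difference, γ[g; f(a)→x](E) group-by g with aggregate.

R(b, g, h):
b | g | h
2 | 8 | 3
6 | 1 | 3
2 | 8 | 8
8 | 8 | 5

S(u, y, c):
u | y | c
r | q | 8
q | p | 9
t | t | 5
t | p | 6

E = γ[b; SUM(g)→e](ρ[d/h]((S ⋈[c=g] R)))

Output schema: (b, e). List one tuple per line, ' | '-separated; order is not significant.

Subexpression sizes:
  S → 4
  R → 4
  (S ⋈[c=g] R) → 3
  ρ[d/h]((S ⋈[c=g] R)) → 3
  γ[b; SUM(g)→e](ρ[d/h]((S ⋈[c=g] R))) → 2

== RESULT ==
b | e
2 | 16
8 | 8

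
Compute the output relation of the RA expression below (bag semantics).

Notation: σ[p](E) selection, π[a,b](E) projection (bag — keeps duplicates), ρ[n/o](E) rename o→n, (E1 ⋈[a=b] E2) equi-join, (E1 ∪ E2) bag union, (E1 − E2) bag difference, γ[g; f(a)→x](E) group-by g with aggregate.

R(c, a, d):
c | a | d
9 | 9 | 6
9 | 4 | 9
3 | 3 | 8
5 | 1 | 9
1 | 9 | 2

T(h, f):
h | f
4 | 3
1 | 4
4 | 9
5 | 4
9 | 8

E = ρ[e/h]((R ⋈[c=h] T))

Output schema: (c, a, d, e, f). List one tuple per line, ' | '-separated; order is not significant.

Row counts bottom-up:
  R → 5
  T → 5
  (R ⋈[c=h] T) → 4
  ρ[e/h]((R ⋈[c=h] T)) → 4

== RESULT ==
c | a | d | e | f
1 | 9 | 2 | 1 | 4
5 | 1 | 9 | 5 | 4
9 | 4 | 9 | 9 | 8
9 | 9 | 6 | 9 | 8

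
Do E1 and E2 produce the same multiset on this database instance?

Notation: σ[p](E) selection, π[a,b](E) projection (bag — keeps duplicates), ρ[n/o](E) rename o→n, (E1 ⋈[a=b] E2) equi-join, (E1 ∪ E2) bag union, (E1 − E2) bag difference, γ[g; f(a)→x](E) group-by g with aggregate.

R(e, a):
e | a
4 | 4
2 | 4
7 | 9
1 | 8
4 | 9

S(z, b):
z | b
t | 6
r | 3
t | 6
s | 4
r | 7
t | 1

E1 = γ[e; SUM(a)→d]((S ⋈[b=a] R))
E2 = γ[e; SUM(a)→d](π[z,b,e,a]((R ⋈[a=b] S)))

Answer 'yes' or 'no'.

E1 per-node cardinality:
  S → 6
  R → 5
  (S ⋈[b=a] R) → 2
  γ[e; SUM(a)→d]((S ⋈[b=a] R)) → 2
E2 per-node cardinality:
  R → 5
  S → 6
  (R ⋈[a=b] S) → 2
  π[z,b,e,a]((R ⋈[a=b] S)) → 2
  γ[e; SUM(a)→d](π[z,b,e,a]((R ⋈[a=b] S))) → 2

E1 and E2 produce the same multiset:
e | d
2 | 4
4 | 4

yes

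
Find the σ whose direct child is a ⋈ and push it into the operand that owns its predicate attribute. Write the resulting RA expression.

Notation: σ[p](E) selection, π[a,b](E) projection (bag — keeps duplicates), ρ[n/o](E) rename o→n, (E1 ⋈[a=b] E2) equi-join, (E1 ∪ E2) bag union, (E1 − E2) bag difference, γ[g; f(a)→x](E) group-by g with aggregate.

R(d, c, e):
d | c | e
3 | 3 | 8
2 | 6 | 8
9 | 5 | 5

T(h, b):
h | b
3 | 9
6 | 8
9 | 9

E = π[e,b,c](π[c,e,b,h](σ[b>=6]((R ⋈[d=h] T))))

σ filters on b, owned by the right side.
E' = π[e,b,c](π[c,e,b,h]((R ⋈[d=h] σ[b>=6](T))))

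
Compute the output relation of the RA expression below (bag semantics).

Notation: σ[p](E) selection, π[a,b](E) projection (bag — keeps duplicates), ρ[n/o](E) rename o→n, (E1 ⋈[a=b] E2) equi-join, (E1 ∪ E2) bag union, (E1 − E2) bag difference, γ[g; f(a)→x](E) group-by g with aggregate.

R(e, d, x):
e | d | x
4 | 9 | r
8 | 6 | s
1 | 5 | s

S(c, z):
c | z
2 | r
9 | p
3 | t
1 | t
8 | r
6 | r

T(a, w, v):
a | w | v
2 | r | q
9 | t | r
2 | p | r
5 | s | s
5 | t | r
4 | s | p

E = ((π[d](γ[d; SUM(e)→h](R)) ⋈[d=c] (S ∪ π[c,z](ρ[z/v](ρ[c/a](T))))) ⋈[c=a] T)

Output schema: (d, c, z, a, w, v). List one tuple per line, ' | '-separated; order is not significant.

Stepwise |·|:
  R → 3
  γ[d; SUM(e)→h](R) → 3
  π[d](γ[d; SUM(e)→h](R)) → 3
  S → 6
  T → 6
  ρ[c/a](T) → 6
  ρ[z/v](ρ[c/a](T)) → 6
  π[c,z](ρ[z/v](ρ[c/a](T))) → 6
  (S ∪ π[c,z](ρ[z/v](ρ[c/a](T)))) → 12
  (π[d](γ[d; SUM(e)→h](R)) ⋈[d=c] (S ∪ π[c,z](ρ[z/v](ρ[c/a](T))))) → 5
  T → 6
  ((π[d](γ[d; SUM(e)→h](R)) ⋈[d=c] (S ∪ π[c,z](ρ[z/v](ρ[c/a](T))))) ⋈[c=a] T) → 6

== RESULT ==
d | c | z | a | w | v
5 | 5 | r | 5 | s | s
5 | 5 | r | 5 | t | r
5 | 5 | s | 5 | s | s
5 | 5 | s | 5 | t | r
9 | 9 | p | 9 | t | r
9 | 9 | r | 9 | t | r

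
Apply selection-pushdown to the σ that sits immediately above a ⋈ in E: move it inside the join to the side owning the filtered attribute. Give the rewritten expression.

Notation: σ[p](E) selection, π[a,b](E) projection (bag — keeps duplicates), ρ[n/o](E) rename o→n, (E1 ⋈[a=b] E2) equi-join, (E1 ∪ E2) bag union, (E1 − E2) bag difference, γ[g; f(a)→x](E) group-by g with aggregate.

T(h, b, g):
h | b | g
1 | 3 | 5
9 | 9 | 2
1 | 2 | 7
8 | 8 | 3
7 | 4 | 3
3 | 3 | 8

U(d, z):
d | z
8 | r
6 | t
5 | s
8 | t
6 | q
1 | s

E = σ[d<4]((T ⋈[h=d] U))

σ filters on d, owned by the right side.
E' = (T ⋈[h=d] σ[d<4](U))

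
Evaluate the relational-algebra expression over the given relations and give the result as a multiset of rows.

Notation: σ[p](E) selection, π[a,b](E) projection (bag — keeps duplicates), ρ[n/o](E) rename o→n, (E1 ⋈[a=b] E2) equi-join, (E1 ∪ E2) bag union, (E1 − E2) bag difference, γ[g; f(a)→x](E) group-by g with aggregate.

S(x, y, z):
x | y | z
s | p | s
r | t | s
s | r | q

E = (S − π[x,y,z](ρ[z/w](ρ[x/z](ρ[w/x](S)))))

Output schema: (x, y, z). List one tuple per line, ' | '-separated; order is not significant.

Per-node cardinality:
  S → 3
  S → 3
  ρ[w/x](S) → 3
  ρ[x/z](ρ[w/x](S)) → 3
  ρ[z/w](ρ[x/z](ρ[w/x](S))) → 3
  π[x,y,z](ρ[z/w](ρ[x/z](ρ[w/x](S)))) → 3
  (S − π[x,y,z](ρ[z/w](ρ[x/z](ρ[w/x](S))))) → 2

== RESULT ==
x | y | z
r | t | s
s | r | q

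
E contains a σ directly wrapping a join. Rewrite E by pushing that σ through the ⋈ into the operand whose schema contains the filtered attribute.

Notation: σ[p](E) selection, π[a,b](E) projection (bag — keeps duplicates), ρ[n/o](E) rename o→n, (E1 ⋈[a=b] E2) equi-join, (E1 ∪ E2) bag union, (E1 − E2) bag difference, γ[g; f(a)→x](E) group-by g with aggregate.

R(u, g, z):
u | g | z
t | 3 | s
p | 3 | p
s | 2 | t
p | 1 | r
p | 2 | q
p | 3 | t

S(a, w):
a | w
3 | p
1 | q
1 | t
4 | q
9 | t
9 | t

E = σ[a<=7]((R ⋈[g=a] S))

σ filters on a, owned by the right side.
E' = (R ⋈[g=a] σ[a<=7](S))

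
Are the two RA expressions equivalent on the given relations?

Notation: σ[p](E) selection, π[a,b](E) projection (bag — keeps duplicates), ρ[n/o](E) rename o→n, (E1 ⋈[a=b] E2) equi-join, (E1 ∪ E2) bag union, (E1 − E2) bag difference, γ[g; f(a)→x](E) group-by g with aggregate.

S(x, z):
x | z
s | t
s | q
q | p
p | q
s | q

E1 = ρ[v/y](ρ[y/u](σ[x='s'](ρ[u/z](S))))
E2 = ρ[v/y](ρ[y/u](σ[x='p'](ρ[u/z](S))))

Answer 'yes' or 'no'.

E1 stepwise |·|:
  S → 5
  ρ[u/z](S) → 5
  σ[x='s'](ρ[u/z](S)) → 3
  ρ[y/u](σ[x='s'](ρ[u/z](S))) → 3
  ρ[v/y](ρ[y/u](σ[x='s'](ρ[u/z](S)))) → 3
E2 stepwise |·|:
  S → 5
  ρ[u/z](S) → 5
  σ[x='p'](ρ[u/z](S)) → 1
  ρ[y/u](σ[x='p'](ρ[u/z](S))) → 1
  ρ[v/y](ρ[y/u](σ[x='p'](ρ[u/z](S)))) → 1

E1 result:
x | v
s | q
s | q
s | t
E2 result:
x | v
p | q
Witness: ('p', 'q') appears 0× in E1 but 1× in E2.

no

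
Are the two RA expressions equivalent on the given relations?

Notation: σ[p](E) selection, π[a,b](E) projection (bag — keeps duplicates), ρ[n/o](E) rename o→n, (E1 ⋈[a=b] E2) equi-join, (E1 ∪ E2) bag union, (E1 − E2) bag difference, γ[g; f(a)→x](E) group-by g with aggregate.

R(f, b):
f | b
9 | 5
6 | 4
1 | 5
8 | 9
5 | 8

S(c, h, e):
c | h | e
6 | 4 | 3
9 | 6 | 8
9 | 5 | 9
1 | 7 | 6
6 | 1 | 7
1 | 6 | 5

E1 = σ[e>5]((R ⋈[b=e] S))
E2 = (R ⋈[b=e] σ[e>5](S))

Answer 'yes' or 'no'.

E1 subexpression sizes:
  R → 5
  S → 6
  (R ⋈[b=e] S) → 4
  σ[e>5]((R ⋈[b=e] S)) → 2
E2 subexpression sizes:
  R → 5
  S → 6
  σ[e>5](S) → 4
  (R ⋈[b=e] σ[e>5](S)) → 2

E1 and E2 produce the same multiset:
f | b | c | h | e
5 | 8 | 9 | 6 | 8
8 | 9 | 9 | 5 | 9

yes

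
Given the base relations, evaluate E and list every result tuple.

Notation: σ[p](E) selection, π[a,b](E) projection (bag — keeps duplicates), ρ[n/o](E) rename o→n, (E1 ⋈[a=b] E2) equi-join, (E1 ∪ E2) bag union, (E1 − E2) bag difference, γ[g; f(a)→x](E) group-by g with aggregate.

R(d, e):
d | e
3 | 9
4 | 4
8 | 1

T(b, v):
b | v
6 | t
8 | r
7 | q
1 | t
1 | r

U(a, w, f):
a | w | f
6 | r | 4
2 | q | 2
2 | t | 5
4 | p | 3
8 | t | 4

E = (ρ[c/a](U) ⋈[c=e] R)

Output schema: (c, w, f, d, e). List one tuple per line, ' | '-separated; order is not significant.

Per-node cardinality:
  U → 5
  ρ[c/a](U) → 5
  R → 3
  (ρ[c/a](U) ⋈[c=e] R) → 1

== RESULT ==
c | w | f | d | e
4 | p | 3 | 4 | 4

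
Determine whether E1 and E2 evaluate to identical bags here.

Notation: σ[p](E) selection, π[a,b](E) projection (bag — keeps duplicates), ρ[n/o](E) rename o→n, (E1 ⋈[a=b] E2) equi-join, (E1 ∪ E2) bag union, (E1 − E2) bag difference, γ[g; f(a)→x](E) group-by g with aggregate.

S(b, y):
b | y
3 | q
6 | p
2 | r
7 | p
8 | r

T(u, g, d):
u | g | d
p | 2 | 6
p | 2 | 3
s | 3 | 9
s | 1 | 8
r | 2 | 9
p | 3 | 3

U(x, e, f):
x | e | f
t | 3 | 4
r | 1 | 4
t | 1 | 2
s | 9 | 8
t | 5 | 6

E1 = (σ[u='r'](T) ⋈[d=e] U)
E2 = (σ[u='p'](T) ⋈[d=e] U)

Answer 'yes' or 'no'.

E1 subexpression sizes:
  T → 6
  σ[u='r'](T) → 1
  U → 5
  (σ[u='r'](T) ⋈[d=e] U) → 1
E2 subexpression sizes:
  T → 6
  σ[u='p'](T) → 3
  U → 5
  (σ[u='p'](T) ⋈[d=e] U) → 2

E1 result:
u | g | d | x | e | f
r | 2 | 9 | s | 9 | 8
E2 result:
u | g | d | x | e | f
p | 2 | 3 | t | 3 | 4
p | 3 | 3 | t | 3 | 4
Witness: ('p', 2, 3, 't', 3, 4) appears 0× in E1 but 1× in E2.

no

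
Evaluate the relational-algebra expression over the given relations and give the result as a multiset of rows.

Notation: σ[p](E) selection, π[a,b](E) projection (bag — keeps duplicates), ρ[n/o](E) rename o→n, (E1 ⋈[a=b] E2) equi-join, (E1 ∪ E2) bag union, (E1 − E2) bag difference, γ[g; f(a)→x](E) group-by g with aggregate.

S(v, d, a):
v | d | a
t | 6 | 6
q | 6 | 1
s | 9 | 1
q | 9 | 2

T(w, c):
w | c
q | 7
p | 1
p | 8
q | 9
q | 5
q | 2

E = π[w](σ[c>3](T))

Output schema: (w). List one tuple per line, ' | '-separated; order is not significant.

Row counts bottom-up:
  T → 6
  σ[c>3](T) → 4
  π[w](σ[c>3](T)) → 4

== RESULT ==
w
p
q
q
q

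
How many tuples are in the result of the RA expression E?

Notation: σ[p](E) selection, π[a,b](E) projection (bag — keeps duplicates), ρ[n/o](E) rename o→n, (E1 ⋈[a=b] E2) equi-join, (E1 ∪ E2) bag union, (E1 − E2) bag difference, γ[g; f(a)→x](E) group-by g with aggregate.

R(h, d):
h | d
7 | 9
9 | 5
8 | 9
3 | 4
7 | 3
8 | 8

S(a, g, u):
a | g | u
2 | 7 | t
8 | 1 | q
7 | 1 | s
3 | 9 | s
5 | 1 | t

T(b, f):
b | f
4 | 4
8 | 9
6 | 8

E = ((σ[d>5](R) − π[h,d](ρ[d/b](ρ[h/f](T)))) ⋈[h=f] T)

Per-node cardinality:
  R → 6
  σ[d>5](R) → 3
  T → 3
  ρ[h/f](T) → 3
  ρ[d/b](ρ[h/f](T)) → 3
  π[h,d](ρ[d/b](ρ[h/f](T))) → 3
  (σ[d>5](R) − π[h,d](ρ[d/b](ρ[h/f](T)))) → 3
  T → 3
  ((σ[d>5](R) − π[h,d](ρ[d/b](ρ[h/f](T)))) ⋈[h=f] T) → 2

|E| = 2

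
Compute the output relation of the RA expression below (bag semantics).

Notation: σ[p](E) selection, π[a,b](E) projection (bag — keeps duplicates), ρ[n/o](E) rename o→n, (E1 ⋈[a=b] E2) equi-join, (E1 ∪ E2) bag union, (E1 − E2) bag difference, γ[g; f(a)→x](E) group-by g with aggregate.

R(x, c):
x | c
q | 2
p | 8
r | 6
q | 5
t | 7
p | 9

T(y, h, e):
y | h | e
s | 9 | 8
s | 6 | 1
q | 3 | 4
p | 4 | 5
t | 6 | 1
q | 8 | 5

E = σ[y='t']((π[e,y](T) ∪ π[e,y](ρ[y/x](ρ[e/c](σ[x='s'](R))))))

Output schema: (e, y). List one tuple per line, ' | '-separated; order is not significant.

Subexpression sizes:
  T → 6
  π[e,y](T) → 6
  R → 6
  σ[x='s'](R) → 0
  ρ[e/c](σ[x='s'](R)) → 0
  ρ[y/x](ρ[e/c](σ[x='s'](R))) → 0
  π[e,y](ρ[y/x](ρ[e/c](σ[x='s'](R)))) → 0
  (π[e,y](T) ∪ π[e,y](ρ[y/x](ρ[e/c](σ[x='s'](R))))) → 6
  σ[y='t']((π[e,y](T) ∪ π[e,y](ρ[y/x](ρ[e/c](σ[x='s'](R)))))) → 1

== RESULT ==
e | y
1 | t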